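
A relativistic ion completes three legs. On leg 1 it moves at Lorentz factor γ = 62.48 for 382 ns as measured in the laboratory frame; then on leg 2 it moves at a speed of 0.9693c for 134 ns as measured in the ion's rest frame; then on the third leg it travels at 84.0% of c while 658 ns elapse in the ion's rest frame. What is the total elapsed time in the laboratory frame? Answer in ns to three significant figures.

Δt = 2140 ns

Leg 1: 382 ns is already measured in the laboratory frame.
Leg 2: γ = 1/√(1 − 0.9693²) = 1/√0.06046 = 4.067; Δt_2 = 4.067 × 134 = 545.0 ns.
Leg 3: β = 0.840; γ = 1/√(1 − 0.840²) = 1/√0.2944 = 1.843; Δt_3 = 1.843 × 658 = 1213 ns.
Total: 382.0 + 545.0 + 1213 ns.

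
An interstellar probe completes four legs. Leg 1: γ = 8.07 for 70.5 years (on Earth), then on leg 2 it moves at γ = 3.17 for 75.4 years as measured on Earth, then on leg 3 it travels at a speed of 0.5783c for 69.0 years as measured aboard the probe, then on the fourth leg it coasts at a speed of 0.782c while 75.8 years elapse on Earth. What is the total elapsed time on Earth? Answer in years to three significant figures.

Leg 1: 70.5 years is already measured on Earth.
Leg 2: 75.4 years is already measured on Earth.
Leg 3: γ = 1/√(1 − 0.5783²) = 1/√0.6656 = 1.226; Δt_3 = 1.226 × 69.0 = 84.58 years.
Leg 4: 75.8 years is already measured on Earth.
Total: 70.50 + 75.40 + 84.58 + 75.80 years.

Δt = 306 years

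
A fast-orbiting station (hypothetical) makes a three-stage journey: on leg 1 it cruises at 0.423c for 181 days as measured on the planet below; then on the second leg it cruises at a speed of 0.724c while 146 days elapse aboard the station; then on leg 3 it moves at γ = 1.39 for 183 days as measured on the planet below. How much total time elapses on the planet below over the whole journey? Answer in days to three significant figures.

Leg 1: 181 days is already measured on the planet below.
Leg 2: γ = 1/√(1 − 0.724²) = 1/√0.4758 = 1.450; Δt_2 = 1.450 × 146 = 211.7 days.
Leg 3: 183 days is already measured on the planet below.
Total: 181.0 + 211.7 + 183.0 days.

Δt = 576 days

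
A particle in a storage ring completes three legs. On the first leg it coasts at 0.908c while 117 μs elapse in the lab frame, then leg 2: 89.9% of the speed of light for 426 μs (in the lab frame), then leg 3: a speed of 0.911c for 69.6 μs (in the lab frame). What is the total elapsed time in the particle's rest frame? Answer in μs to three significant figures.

Leg 1: γ = 1/√(1 − 0.908²) = 1/√0.1755 = 2.387; τ_1 = 117/2.387 = 49.02 μs.
Leg 2: β = 0.899; γ = 1/√(1 − 0.899²) = 1/√0.1918 = 2.283; τ_2 = 426/2.283 = 186.6 μs.
Leg 3: γ = 1/√(1 − 0.911²) = 1/√0.1701 = 2.425; τ_3 = 69.6/2.425 = 28.70 μs.
Total: 49.02 + 186.6 + 28.70 μs.

τ = 264 μs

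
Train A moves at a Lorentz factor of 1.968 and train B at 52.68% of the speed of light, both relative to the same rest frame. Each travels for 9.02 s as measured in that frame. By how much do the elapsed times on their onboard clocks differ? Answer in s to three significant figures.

|τ_A − τ_B| = 3.08 s

A: γ = 1.968; τ_A = 9.02/1.968 = 4.583 s.
B: β = 0.5268; γ = 1/√(1 − 0.5268²) = 1/√0.7225 = 1.176; τ_B = 9.02/1.176 = 7.667 s.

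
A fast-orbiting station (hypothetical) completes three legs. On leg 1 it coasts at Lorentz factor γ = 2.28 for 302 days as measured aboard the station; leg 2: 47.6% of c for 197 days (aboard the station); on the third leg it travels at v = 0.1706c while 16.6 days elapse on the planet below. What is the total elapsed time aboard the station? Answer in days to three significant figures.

τ = 515 days

Leg 1: 302 days is already measured aboard the station.
Leg 2: 197 days is already measured aboard the station.
Leg 3: γ = 1/√(1 − 0.1706²) = 1/√0.9709 = 1.015; τ_3 = 16.6/1.015 = 16.36 days.
Total: 302.0 + 197.0 + 16.36 days.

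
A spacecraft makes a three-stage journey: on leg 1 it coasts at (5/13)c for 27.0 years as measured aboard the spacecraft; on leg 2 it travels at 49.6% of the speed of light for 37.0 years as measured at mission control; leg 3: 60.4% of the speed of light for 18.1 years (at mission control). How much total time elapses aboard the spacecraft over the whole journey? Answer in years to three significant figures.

Leg 1: 27.0 years is already measured aboard the spacecraft.
Leg 2: β = 0.496; γ = 1/√(1 − 0.496²) = 1/√0.7540 = 1.152; τ_2 = 37.0/1.152 = 32.13 years.
Leg 3: β = 0.604; γ = 1/√(1 − 0.604²) = 1/√0.6352 = 1.255; τ_3 = 18.1/1.255 = 14.43 years.
Total: 27.00 + 32.13 + 14.43 years.

τ = 73.6 years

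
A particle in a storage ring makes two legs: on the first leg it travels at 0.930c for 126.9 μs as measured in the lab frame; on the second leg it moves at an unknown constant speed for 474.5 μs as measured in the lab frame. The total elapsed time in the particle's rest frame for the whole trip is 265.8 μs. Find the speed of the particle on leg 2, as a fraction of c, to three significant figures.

β = 0.887

Leg 1: γ = 1/√(1 − 0.930²) = 1/√0.1351 = 2.721; τ_1 = 126.9/2.721 = 46.64 μs.
Leg 2: speed unknown; τ_2 = 474.5/γ_2.
Total proper time: 46.64 + τ_2 = 265.8, so τ_2 = 265.8 − 46.64 = 219.2 μs.
γ_2 = 474.5/219.2 = 2.165; β = √(1 − 1/γ²) = √0.7867.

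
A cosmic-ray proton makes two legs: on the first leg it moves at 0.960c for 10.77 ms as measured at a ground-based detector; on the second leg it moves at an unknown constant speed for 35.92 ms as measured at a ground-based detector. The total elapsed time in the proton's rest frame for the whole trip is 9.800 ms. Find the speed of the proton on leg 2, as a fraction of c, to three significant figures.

Leg 1: γ = 1/√(1 − 0.960²) = 25/7 ≈ 3.571; τ_1 = 10.77/3.571 = 3.016 ms.
Leg 2: speed unknown; τ_2 = 35.92/γ_2.
Total proper time: 3.016 + τ_2 = 9.800, so τ_2 = 9.800 − 3.016 = 6.784 ms.
γ_2 = 35.92/6.784 = 5.294; β = √(1 − 1/γ²) = √0.9643.

β = 0.982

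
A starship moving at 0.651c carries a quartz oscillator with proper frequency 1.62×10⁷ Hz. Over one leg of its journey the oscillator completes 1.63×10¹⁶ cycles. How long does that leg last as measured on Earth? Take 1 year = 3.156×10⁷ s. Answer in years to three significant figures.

γ = 1/√(1 − 0.651²) = 1/√0.5762 = 1.317
Proper time for N cycles: τ = N/f = 1.63×10¹⁶/(1.62×10⁷) = 1.006×10⁹ s = 31.88 years.
Lab-frame duration Δt = γτ = 1.317 × 31.88 = 42.00 years.

Δt = 42.0 years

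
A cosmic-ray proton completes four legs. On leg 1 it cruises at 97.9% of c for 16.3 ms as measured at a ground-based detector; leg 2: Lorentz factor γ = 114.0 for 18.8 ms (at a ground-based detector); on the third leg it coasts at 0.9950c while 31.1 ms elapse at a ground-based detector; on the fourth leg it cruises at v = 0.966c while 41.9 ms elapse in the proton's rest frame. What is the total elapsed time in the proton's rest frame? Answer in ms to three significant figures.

Leg 1: β = 0.979; γ = 1/√(1 − 0.979²) = 1/√0.04156 = 4.905; τ_1 = 16.3/4.905 = 3.323 ms.
Leg 2: γ = 114.0; τ_2 = 18.8/114.0 = 0.1649 ms.
Leg 3: γ = 1/√(1 − 0.9950²) = 1/√0.009975 = 10.01; τ_3 = 31.1/10.01 = 3.106 ms.
Leg 4: 41.9 ms is already measured in the proton's rest frame.
Total: 3.323 + 0.1649 + 3.106 + 41.90 ms.

τ = 48.5 ms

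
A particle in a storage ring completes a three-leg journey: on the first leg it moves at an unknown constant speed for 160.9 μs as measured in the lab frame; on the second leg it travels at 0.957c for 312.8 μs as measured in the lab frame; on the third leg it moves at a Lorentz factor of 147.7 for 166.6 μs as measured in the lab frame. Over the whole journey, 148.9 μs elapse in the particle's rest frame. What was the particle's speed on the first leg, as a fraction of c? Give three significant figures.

Leg 1: speed unknown; τ_1 = 160.9/γ_1.
Leg 2: γ = 1/√(1 − 0.957²) = 1/√0.08415 = 3.447; τ_2 = 312.8/3.447 = 90.74 μs.
Leg 3: γ = 147.7; τ_3 = 166.6/147.7 = 1.128 μs.
Total proper time: τ_1 + 90.74 + 1.128 = 148.9, so τ_1 = 148.9 − 91.87 = 57.03 μs.
γ_1 = 160.9/57.03 = 2.821; β = √(1 − 1/γ²) = √0.8744.

β = 0.935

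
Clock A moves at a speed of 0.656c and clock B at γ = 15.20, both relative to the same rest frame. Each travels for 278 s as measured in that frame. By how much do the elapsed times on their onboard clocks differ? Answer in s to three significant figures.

A: γ = 1/√(1 − 0.656²) = 1/√0.5697 = 1.325; τ_A = 278/1.325 = 209.8 s.
B: γ = 15.20; τ_B = 278/15.20 = 18.29 s.

|τ_A − τ_B| = 192 s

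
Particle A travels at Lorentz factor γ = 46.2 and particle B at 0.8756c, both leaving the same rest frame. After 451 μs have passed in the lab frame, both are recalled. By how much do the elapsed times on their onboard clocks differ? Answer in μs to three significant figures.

|τ_A − τ_B| = 208 μs

A: γ = 46.2; τ_A = 451/46.20 = 9.762 μs.
B: γ = 1/√(1 − 0.8756²) = 1/√0.2333 = 2.070; τ_B = 451/2.070 = 217.8 μs.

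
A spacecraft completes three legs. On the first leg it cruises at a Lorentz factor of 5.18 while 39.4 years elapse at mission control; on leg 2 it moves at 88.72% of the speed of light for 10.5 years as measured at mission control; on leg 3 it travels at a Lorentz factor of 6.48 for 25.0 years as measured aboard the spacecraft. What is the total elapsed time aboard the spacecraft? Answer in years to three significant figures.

Leg 1: γ = 5.18; τ_1 = 39.4/5.180 = 7.606 years.
Leg 2: β = 0.8872; γ = 1/√(1 − 0.8872²) = 1/√0.2129 = 2.167; τ_2 = 10.5/2.167 = 4.845 years.
Leg 3: 25.0 years is already measured aboard the spacecraft.
Total: 7.606 + 4.845 + 25.00 years.

τ = 37.5 years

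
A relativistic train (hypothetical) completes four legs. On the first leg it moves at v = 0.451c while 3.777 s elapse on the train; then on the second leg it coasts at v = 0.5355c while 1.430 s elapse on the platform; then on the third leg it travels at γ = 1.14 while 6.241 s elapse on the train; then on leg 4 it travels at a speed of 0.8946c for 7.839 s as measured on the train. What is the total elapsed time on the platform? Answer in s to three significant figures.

Δt = 30.3 s

Leg 1: γ = 1/√(1 − 0.451²) = 1/√0.7966 = 1.120; Δt_1 = 1.120 × 3.777 = 4.232 s.
Leg 2: 1.430 s is already measured on the platform.
Leg 3: γ = 1.14; Δt_3 = 1.140 × 6.241 = 7.115 s.
Leg 4: γ = 1/√(1 − 0.8946²) = 1/√0.1997 = 2.238; Δt_4 = 2.238 × 7.839 = 17.54 s.
Total: 4.232 + 1.430 + 7.115 + 17.54 s.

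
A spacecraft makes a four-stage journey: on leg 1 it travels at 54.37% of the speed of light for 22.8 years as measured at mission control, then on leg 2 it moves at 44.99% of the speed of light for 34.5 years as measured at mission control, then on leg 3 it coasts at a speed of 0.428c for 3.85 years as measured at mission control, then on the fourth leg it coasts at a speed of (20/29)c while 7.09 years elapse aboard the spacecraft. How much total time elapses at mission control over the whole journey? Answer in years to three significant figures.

Δt = 70.9 years

Leg 1: 22.8 years is already measured at mission control.
Leg 2: 34.5 years is already measured at mission control.
Leg 3: 3.85 years is already measured at mission control.
Leg 4: γ = 1/√(1 − (20/29)²) = 29/21 ≈ 1.381; Δt_4 = 1.381 × 7.09 = 9.791 years.
Total: 22.80 + 34.50 + 3.850 + 9.791 years.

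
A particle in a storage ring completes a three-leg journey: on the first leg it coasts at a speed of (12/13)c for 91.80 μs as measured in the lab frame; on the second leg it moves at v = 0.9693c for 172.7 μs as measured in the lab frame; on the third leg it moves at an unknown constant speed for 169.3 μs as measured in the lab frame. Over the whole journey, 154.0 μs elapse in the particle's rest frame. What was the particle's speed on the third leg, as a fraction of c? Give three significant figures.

Leg 1: γ = 1/√(1 − (12/13)²) = 13/5 = 2.600; τ_1 = 91.80/2.600 = 35.31 μs.
Leg 2: γ = 1/√(1 − 0.9693²) = 1/√0.06046 = 4.067; τ_2 = 172.7/4.067 = 42.46 μs.
Leg 3: speed unknown; τ_3 = 169.3/γ_3.
Total proper time: 35.31 + 42.46 + τ_3 = 154.0, so τ_3 = 154.0 − 77.77 = 76.23 μs.
γ_3 = 169.3/76.23 = 2.221; β = √(1 − 1/γ²) = √0.7973.

β = 0.893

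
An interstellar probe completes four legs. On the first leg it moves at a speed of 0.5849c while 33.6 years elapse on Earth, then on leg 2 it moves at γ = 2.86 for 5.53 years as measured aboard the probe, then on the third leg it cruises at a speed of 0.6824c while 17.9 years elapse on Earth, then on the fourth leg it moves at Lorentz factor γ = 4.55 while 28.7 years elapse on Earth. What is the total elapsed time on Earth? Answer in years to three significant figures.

Leg 1: 33.6 years is already measured on Earth.
Leg 2: γ = 2.86; Δt_2 = 2.860 × 5.53 = 15.82 years.
Leg 3: 17.9 years is already measured on Earth.
Leg 4: 28.7 years is already measured on Earth.
Total: 33.60 + 15.82 + 17.90 + 28.70 years.

Δt = 96.0 years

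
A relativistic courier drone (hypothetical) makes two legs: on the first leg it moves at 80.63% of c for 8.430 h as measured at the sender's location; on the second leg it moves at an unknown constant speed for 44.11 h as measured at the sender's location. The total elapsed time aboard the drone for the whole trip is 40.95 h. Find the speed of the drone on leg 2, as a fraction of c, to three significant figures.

Leg 1: β = 0.8063; γ = 1/√(1 − 0.8063²) = 1/√0.3499 = 1.691; τ_1 = 8.430/1.691 = 4.986 h.
Leg 2: speed unknown; τ_2 = 44.11/γ_2.
Total proper time: 4.986 + τ_2 = 40.95, so τ_2 = 40.95 − 4.986 = 35.96 h.
γ_2 = 44.11/35.96 = 1.227; β = √(1 − 1/γ²) = √0.3353.

β = 0.579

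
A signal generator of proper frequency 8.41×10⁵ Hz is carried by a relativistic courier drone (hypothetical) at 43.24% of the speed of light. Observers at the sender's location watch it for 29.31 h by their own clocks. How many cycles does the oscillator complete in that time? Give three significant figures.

N = 8.00×10¹⁰

β = 0.4324; γ = 1/√(1 − 0.4324²) = 1/√0.8130 = 1.109
During 29.31 h of lab time, the oscillator's proper time advances by τ = Δt/γ = 29.31/1.109 = 26.43 h = 9.514×10⁴ s.
N = f × τ = 8.41×10⁵ × 9.514×10⁴ = 8.001×10¹⁰.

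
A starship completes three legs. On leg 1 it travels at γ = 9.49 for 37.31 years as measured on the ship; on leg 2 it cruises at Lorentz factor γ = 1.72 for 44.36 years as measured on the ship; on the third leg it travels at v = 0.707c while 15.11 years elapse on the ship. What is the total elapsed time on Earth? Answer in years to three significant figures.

Δt = 452 years

Leg 1: γ = 9.49; Δt_1 = 9.490 × 37.31 = 354.1 years.
Leg 2: γ = 1.72; Δt_2 = 1.720 × 44.36 = 76.30 years.
Leg 3: γ = 1/√(1 − 0.707²) = 1/√0.5002 = 1.414; Δt_3 = 1.414 × 15.11 = 21.37 years.
Total: 354.1 + 76.30 + 21.37 years.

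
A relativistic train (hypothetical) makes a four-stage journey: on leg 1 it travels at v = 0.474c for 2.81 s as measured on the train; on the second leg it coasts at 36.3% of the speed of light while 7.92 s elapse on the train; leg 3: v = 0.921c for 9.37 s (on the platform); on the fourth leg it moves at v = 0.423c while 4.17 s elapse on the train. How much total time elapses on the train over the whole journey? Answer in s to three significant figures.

τ = 18.6 s

Leg 1: 2.81 s is already measured on the train.
Leg 2: 7.92 s is already measured on the train.
Leg 3: γ = 1/√(1 − 0.921²) = 1/√0.1518 = 2.567; τ_3 = 9.37/2.567 = 3.650 s.
Leg 4: 4.17 s is already measured on the train.
Total: 2.810 + 7.920 + 3.650 + 4.170 s.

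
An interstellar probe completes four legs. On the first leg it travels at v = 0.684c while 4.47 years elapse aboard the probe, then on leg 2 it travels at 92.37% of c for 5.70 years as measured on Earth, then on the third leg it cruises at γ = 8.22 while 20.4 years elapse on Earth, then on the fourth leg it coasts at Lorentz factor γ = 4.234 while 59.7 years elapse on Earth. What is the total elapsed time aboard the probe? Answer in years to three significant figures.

Leg 1: 4.47 years is already measured aboard the probe.
Leg 2: β = 0.9237; γ = 1/√(1 − 0.9237²) = 1/√0.1468 = 2.610; τ_2 = 5.70/2.610 = 2.184 years.
Leg 3: γ = 8.22; τ_3 = 20.4/8.220 = 2.482 years.
Leg 4: γ = 4.234; τ_4 = 59.7/4.234 = 14.10 years.
Total: 4.470 + 2.184 + 2.482 + 14.10 years.

τ = 23.2 years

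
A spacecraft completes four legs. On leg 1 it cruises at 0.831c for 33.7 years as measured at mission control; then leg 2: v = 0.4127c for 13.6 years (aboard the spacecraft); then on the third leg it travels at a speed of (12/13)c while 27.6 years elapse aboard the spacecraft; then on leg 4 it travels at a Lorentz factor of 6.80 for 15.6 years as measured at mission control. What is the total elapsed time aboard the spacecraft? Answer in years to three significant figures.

Leg 1: γ = 1/√(1 − 0.831²) = 1/√0.3094 = 1.798; τ_1 = 33.7/1.798 = 18.75 years.
Leg 2: 13.6 years is already measured aboard the spacecraft.
Leg 3: 27.6 years is already measured aboard the spacecraft.
Leg 4: γ = 6.80; τ_4 = 15.6/6.800 = 2.294 years.
Total: 18.75 + 13.60 + 27.60 + 2.294 years.

τ = 62.2 years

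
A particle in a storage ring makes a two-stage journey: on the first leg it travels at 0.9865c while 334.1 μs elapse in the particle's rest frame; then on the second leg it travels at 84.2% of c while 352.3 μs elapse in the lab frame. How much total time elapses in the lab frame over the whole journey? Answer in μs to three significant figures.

Leg 1: γ = 1/√(1 − 0.9865²) = 1/√0.02682 = 6.106; Δt_1 = 6.106 × 334.1 = 2040 μs.
Leg 2: 352.3 μs is already measured in the lab frame.
Total: 2040 + 352.3 μs.

Δt = 2390 μs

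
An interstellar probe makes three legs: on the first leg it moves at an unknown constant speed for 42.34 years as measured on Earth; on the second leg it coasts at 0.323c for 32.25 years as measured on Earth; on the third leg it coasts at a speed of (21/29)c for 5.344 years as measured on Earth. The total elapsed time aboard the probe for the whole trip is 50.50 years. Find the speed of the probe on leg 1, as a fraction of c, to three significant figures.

β = 0.923

Leg 1: speed unknown; τ_1 = 42.34/γ_1.
Leg 2: γ = 1/√(1 − 0.323²) = 1/√0.8957 = 1.057; τ_2 = 32.25/1.057 = 30.52 years.
Leg 3: γ = 1/√(1 − (21/29)²) = 29/20 = 1.450; τ_3 = 5.344/1.450 = 3.686 years.
Total proper time: τ_1 + 30.52 + 3.686 = 50.50, so τ_1 = 50.50 − 34.21 = 16.29 years.
γ_1 = 42.34/16.29 = 2.599; β = √(1 − 1/γ²) = √0.8519.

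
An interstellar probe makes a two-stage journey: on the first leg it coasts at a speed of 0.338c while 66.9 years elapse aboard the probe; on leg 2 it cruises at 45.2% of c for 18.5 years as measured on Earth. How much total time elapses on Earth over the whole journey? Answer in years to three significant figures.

Leg 1: γ = 1/√(1 − 0.338²) = 1/√0.8858 = 1.063; Δt_1 = 1.063 × 66.9 = 71.08 years.
Leg 2: 18.5 years is already measured on Earth.
Total: 71.08 + 18.50 years.

Δt = 89.6 years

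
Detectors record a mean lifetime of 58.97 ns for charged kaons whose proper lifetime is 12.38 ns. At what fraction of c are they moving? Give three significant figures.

γ = Δt/τ₀ = 58.97/12.38 = 4.763
β = √(1 − 1/γ²) = √(1 − 0.04407) = √0.9559

v = 0.978c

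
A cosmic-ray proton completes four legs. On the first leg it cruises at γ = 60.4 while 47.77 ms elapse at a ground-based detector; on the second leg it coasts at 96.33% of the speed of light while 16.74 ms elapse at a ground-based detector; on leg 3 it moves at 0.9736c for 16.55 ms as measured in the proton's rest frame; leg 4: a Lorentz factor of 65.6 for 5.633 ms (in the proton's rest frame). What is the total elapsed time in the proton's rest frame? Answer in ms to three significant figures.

τ = 27.5 ms

Leg 1: γ = 60.4; τ_1 = 47.77/60.40 = 0.7909 ms.
Leg 2: β = 0.9633; γ = 1/√(1 − 0.9633²) = 1/√0.07205 = 3.725; τ_2 = 16.74/3.725 = 4.493 ms.
Leg 3: 16.55 ms is already measured in the proton's rest frame.
Leg 4: 5.633 ms is already measured in the proton's rest frame.
Total: 0.7909 + 4.493 + 16.55 + 5.633 ms.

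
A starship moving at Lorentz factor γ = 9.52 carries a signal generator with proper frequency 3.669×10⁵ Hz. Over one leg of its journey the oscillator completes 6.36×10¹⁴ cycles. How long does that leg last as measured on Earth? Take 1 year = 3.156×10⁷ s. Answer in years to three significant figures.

Δt = 523 years

γ = 9.52
Proper time for N cycles: τ = N/f = 6.36×10¹⁴/(3.669×10⁵) = 1.733×10⁹ s = 54.93 years.
Lab-frame duration Δt = γτ = 9.520 × 54.93 = 522.9 years.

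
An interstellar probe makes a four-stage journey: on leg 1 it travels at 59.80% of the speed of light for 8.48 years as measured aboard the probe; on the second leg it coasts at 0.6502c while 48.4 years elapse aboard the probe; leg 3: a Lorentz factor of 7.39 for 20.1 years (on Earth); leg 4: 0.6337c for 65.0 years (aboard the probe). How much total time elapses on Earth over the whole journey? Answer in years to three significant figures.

Leg 1: β = 0.5980; γ = 1/√(1 − 0.5980²) = 1/√0.6424 = 1.248; Δt_1 = 1.248 × 8.48 = 10.58 years.
Leg 2: γ = 1/√(1 − 0.6502²) = 1/√0.5772 = 1.316; Δt_2 = 1.316 × 48.4 = 63.70 years.
Leg 3: 20.1 years is already measured on Earth.
Leg 4: γ = 1/√(1 − 0.6337²) = 1/√0.5984 = 1.293; Δt_4 = 1.293 × 65.0 = 84.03 years.
Total: 10.58 + 63.70 + 20.10 + 84.03 years.

Δt = 178 years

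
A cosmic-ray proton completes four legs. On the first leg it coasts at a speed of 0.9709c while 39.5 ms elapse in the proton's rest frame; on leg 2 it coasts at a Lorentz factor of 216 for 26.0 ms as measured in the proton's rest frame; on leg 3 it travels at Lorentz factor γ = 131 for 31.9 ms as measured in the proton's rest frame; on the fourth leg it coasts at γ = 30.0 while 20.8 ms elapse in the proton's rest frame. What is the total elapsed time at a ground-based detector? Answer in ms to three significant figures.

Leg 1: γ = 1/√(1 − 0.9709²) = 1/√0.05735 = 4.176; Δt_1 = 4.176 × 39.5 = 164.9 ms.
Leg 2: γ = 216; Δt_2 = 216.0 × 26.0 = 5616 ms.
Leg 3: γ = 131; Δt_3 = 131.0 × 31.9 = 4179 ms.
Leg 4: γ = 30.0; Δt_4 = 30.00 × 20.8 = 624.0 ms.
Total: 164.9 + 5616 + 4179 + 624.0 ms.

Δt = 1.06×10⁴ ms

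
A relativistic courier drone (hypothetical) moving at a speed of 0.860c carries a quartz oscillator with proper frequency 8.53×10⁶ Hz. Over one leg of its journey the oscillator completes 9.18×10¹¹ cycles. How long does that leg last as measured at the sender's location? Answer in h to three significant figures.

Δt = 58.6 h

γ = 1/√(1 − 0.860²) = 1/√0.2604 = 1.960
Proper time for N cycles: τ = N/f = 9.18×10¹¹/(8.53×10⁶) = 1.076×10⁵ s = 29.89 h.
Lab-frame duration Δt = γτ = 1.960 × 29.89 = 58.58 h.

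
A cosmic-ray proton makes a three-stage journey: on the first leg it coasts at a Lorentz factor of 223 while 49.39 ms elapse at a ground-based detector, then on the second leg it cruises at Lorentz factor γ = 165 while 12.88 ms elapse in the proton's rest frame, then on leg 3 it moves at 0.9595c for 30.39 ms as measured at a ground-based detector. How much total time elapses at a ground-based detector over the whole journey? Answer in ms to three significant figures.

Δt = 2200 ms

Leg 1: 49.39 ms is already measured at a ground-based detector.
Leg 2: γ = 165; Δt_2 = 165.0 × 12.88 = 2125 ms.
Leg 3: 30.39 ms is already measured at a ground-based detector.
Total: 49.39 + 2125 + 30.39 ms.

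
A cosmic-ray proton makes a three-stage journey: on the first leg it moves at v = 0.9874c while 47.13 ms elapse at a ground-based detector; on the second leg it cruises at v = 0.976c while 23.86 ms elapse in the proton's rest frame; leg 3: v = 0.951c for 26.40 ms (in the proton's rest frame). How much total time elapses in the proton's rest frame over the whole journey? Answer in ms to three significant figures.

Leg 1: γ = 1/√(1 − 0.9874²) = 1/√0.02504 = 6.319; τ_1 = 47.13/6.319 = 7.458 ms.
Leg 2: 23.86 ms is already measured in the proton's rest frame.
Leg 3: 26.40 ms is already measured in the proton's rest frame.
Total: 7.458 + 23.86 + 26.40 ms.

τ = 57.7 ms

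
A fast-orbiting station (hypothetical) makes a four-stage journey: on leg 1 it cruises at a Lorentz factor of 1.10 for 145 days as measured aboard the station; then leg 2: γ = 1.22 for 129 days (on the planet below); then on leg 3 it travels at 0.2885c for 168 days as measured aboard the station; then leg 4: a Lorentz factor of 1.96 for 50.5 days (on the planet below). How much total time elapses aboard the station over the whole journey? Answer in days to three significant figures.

Leg 1: 145 days is already measured aboard the station.
Leg 2: γ = 1.22; τ_2 = 129/1.220 = 105.7 days.
Leg 3: 168 days is already measured aboard the station.
Leg 4: γ = 1.96; τ_4 = 50.5/1.960 = 25.77 days.
Total: 145.0 + 105.7 + 168.0 + 25.77 days.

τ = 445 days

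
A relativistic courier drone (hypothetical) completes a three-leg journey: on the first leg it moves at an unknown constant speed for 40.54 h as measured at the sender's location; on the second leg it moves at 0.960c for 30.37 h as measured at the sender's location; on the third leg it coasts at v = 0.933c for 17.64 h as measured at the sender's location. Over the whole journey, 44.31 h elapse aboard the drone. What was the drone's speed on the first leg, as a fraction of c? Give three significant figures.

β = 0.687

Leg 1: speed unknown; τ_1 = 40.54/γ_1.
Leg 2: γ = 1/√(1 − 0.960²) = 25/7 ≈ 3.571; τ_2 = 30.37/3.571 = 8.504 h.
Leg 3: γ = 1/√(1 − 0.933²) = 1/√0.1295 = 2.779; τ_3 = 17.64/2.779 = 6.348 h.
Total proper time: τ_1 + 8.504 + 6.348 = 44.31, so τ_1 = 44.31 − 14.85 = 29.46 h.
γ_1 = 40.54/29.46 = 1.376; β = √(1 − 1/γ²) = √0.4720.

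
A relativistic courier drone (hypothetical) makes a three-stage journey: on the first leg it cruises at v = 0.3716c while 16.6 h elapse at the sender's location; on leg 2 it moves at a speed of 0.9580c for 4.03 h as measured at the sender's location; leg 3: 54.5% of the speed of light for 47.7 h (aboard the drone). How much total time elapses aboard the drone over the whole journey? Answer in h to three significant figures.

Leg 1: γ = 1/√(1 − 0.3716²) = 1/√0.8619 = 1.077; τ_1 = 16.6/1.077 = 15.41 h.
Leg 2: γ = 1/√(1 − 0.9580²) = 1/√0.08224 = 3.487; τ_2 = 4.03/3.487 = 1.156 h.
Leg 3: 47.7 h is already measured aboard the drone.
Total: 15.41 + 1.156 + 47.70 h.

τ = 64.3 h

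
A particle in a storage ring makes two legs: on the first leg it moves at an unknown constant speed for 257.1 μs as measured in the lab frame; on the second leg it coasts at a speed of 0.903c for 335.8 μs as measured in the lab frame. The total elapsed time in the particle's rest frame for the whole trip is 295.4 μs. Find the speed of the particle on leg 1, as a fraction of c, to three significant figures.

β = 0.809

Leg 1: speed unknown; τ_1 = 257.1/γ_1.
Leg 2: γ = 1/√(1 − 0.903²) = 1/√0.1846 = 2.328; τ_2 = 335.8/2.328 = 144.3 μs.
Total proper time: τ_1 + 144.3 = 295.4, so τ_1 = 295.4 − 144.3 = 151.1 μs.
γ_1 = 257.1/151.1 = 1.701; β = √(1 − 1/γ²) = √0.6545.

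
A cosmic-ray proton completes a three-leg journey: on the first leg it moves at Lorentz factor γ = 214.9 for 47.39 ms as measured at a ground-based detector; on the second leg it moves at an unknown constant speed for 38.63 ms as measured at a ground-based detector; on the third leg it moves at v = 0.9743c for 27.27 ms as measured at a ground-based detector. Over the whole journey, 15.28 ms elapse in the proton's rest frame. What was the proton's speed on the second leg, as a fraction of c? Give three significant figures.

β = 0.973

Leg 1: γ = 214.9; τ_1 = 47.39/214.9 = 0.2205 ms.
Leg 2: speed unknown; τ_2 = 38.63/γ_2.
Leg 3: γ = 1/√(1 − 0.9743²) = 1/√0.05074 = 4.439; τ_3 = 27.27/4.439 = 6.143 ms.
Total proper time: 0.2205 + τ_2 + 6.143 = 15.28, so τ_2 = 15.28 − 6.363 = 8.917 ms.
γ_2 = 38.63/8.917 = 4.332; β = √(1 − 1/γ²) = √0.9467.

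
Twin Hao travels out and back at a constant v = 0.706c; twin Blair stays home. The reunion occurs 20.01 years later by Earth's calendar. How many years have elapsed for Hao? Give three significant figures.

τ = 14.2 years

γ = 1/√(1 − 0.706²) = 1/√0.5016 = 1.412
Hao's clock measures proper time along the trip: τ = Δt/γ = 20.01/1.412 years.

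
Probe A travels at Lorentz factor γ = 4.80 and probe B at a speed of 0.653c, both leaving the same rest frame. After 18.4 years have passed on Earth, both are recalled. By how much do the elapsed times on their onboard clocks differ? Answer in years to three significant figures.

|τ_A − τ_B| = 10.1 years

A: γ = 4.80; τ_A = 18.4/4.800 = 3.833 years.
B: γ = 1/√(1 − 0.653²) = 1/√0.5736 = 1.320; τ_B = 18.4/1.320 = 13.94 years.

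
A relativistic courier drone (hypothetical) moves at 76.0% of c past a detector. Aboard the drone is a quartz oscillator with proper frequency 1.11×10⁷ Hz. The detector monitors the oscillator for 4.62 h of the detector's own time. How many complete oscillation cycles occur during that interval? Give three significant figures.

N = 1.20×10¹¹

β = 0.760; γ = 1/√(1 − 0.760²) = 1/√0.4224 = 1.539
During 4.62 h of lab time, the oscillator's proper time advances by τ = Δt/γ = 4.62/1.539 = 3.003 h = 1.081×10⁴ s.
N = f × τ = 1.11×10⁷ × 1.081×10⁴ = 1.200×10¹¹.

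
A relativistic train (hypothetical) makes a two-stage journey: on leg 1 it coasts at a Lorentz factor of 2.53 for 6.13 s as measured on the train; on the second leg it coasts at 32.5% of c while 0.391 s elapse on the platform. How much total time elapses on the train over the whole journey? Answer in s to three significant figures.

τ = 6.50 s

Leg 1: 6.13 s is already measured on the train.
Leg 2: β = 0.325; γ = 1/√(1 − 0.325²) = 1/√0.8944 = 1.057; τ_2 = 0.391/1.057 = 0.3698 s.
Total: 6.130 + 0.3698 s.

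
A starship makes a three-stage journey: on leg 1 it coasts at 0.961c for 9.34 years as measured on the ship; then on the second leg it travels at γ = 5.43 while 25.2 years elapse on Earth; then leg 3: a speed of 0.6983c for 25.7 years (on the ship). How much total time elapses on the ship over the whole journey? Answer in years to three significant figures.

τ = 39.7 years

Leg 1: 9.34 years is already measured on the ship.
Leg 2: γ = 5.43; τ_2 = 25.2/5.430 = 4.641 years.
Leg 3: 25.7 years is already measured on the ship.
Total: 9.340 + 4.641 + 25.70 years.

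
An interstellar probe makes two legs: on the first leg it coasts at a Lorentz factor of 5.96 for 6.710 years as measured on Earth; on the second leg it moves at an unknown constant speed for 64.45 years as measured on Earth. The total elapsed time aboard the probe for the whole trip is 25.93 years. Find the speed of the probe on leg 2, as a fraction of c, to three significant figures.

β = 0.923

Leg 1: γ = 5.96; τ_1 = 6.710/5.960 = 1.126 years.
Leg 2: speed unknown; τ_2 = 64.45/γ_2.
Total proper time: 1.126 + τ_2 = 25.93, so τ_2 = 25.93 − 1.126 = 24.80 years.
γ_2 = 64.45/24.80 = 2.598; β = √(1 − 1/γ²) = √0.8519.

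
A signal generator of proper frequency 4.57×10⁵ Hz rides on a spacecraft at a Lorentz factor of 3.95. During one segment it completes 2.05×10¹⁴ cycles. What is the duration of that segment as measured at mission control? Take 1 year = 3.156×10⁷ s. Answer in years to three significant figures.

Δt = 56.1 years

γ = 3.95
Proper time for N cycles: τ = N/f = 2.05×10¹⁴/(4.57×10⁵) = 4.486×10⁸ s = 14.21 years.
Lab-frame duration Δt = γτ = 3.950 × 14.21 = 56.14 years.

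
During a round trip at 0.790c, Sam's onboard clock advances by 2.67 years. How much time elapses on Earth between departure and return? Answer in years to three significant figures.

Δt = 4.35 years

γ = 1/√(1 − 0.790²) = 1/√0.3759 = 1.631
Earth-frame duration is the dilated interval: Δt = γτ = 1.631 × 2.67 years.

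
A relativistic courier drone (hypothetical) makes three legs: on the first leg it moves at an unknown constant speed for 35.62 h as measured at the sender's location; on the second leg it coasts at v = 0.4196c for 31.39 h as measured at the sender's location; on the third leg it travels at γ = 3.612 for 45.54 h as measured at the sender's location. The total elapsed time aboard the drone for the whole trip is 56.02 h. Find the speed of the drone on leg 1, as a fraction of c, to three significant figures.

β = 0.908

Leg 1: speed unknown; τ_1 = 35.62/γ_1.
Leg 2: γ = 1/√(1 − 0.4196²) = 1/√0.8239 = 1.102; τ_2 = 31.39/1.102 = 28.49 h.
Leg 3: γ = 3.612; τ_3 = 45.54/3.612 = 12.61 h.
Total proper time: τ_1 + 28.49 + 12.61 = 56.02, so τ_1 = 56.02 − 41.10 = 14.92 h.
γ_1 = 35.62/14.92 = 2.388; β = √(1 − 1/γ²) = √0.8246.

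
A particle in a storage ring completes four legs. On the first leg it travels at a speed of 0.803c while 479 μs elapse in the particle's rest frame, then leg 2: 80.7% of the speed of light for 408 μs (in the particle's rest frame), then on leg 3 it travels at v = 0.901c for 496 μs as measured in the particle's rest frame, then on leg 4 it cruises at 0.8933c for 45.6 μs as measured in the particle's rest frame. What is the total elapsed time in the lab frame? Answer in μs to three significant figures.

Δt = 2740 μs

Leg 1: γ = 1/√(1 − 0.803²) = 1/√0.3552 = 1.678; Δt_1 = 1.678 × 479 = 803.7 μs.
Leg 2: β = 0.807; γ = 1/√(1 − 0.807²) = 1/√0.3488 = 1.693; Δt_2 = 1.693 × 408 = 690.9 μs.
Leg 3: γ = 1/√(1 − 0.901²) = 1/√0.1882 = 2.305; Δt_3 = 2.305 × 496 = 1143 μs.
Leg 4: γ = 1/√(1 − 0.8933²) = 1/√0.2020 = 2.225; Δt_4 = 2.225 × 45.6 = 101.5 μs.
Total: 803.7 + 690.9 + 1143 + 101.5 μs.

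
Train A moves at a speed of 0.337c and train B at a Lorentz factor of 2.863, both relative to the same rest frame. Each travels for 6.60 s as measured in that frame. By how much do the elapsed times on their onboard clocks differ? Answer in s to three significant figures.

A: γ = 1/√(1 − 0.337²) = 1/√0.8864 = 1.062; τ_A = 6.60/1.062 = 6.214 s.
B: γ = 2.863; τ_B = 6.60/2.863 = 2.305 s.

|τ_A − τ_B| = 3.91 s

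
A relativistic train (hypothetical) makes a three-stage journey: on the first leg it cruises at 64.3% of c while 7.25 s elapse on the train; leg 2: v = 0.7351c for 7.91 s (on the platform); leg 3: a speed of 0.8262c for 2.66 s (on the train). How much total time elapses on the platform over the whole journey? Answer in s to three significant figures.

Δt = 22.1 s

Leg 1: β = 0.643; γ = 1/√(1 − 0.643²) = 1/√0.5866 = 1.306; Δt_1 = 1.306 × 7.25 = 9.466 s.
Leg 2: 7.91 s is already measured on the platform.
Leg 3: γ = 1/√(1 − 0.8262²) = 1/√0.3174 = 1.775; Δt_3 = 1.775 × 2.66 = 4.722 s.
Total: 9.466 + 7.910 + 4.722 s.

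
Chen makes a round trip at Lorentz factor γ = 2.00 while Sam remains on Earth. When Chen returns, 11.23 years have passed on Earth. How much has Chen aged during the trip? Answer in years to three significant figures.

τ = 5.62 years

γ = 2.00
Chen's clock measures proper time along the trip: τ = Δt/γ = 11.23/2.000 years.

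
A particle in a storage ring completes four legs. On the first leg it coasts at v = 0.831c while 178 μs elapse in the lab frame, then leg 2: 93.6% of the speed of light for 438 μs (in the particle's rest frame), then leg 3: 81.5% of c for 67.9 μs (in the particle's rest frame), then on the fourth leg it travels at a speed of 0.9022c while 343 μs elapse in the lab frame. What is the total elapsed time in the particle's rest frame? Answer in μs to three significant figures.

Leg 1: γ = 1/√(1 − 0.831²) = 1/√0.3094 = 1.798; τ_1 = 178/1.798 = 99.02 μs.
Leg 2: 438 μs is already measured in the particle's rest frame.
Leg 3: 67.9 μs is already measured in the particle's rest frame.
Leg 4: γ = 1/√(1 − 0.9022²) = 1/√0.1860 = 2.318; τ_4 = 343/2.318 = 147.9 μs.
Total: 99.02 + 438.0 + 67.90 + 147.9 μs.

τ = 753 μs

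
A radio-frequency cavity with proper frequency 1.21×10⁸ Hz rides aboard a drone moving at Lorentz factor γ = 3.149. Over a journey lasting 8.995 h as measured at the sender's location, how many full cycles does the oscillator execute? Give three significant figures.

N = 1.24×10¹²

γ = 3.149
The oscillator's own cycle count is N = f × τ where τ is the proper time aboard the drone. τ = Δt/γ = 8.995/3.149 = 2.856 h = 1.028×10⁴ s.
N = 1.21×10⁸ × 1.028×10⁴ = 1.244×10¹².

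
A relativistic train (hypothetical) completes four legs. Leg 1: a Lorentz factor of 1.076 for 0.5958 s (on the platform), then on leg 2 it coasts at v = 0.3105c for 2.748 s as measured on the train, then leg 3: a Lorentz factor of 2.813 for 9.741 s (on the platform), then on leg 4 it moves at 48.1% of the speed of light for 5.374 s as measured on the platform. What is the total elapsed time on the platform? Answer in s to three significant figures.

Δt = 18.6 s

Leg 1: 0.5958 s is already measured on the platform.
Leg 2: γ = 1/√(1 − 0.3105²) = 1/√0.9036 = 1.052; Δt_2 = 1.052 × 2.748 = 2.891 s.
Leg 3: 9.741 s is already measured on the platform.
Leg 4: 5.374 s is already measured on the platform.
Total: 0.5958 + 2.891 + 9.741 + 5.374 s.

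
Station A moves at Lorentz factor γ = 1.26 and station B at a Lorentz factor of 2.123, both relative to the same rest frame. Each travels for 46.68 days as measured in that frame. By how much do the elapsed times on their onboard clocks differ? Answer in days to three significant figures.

|τ_A − τ_B| = 15.1 days

A: γ = 1.26; τ_A = 46.68/1.260 = 37.05 days.
B: γ = 2.123; τ_B = 46.68/2.123 = 21.99 days.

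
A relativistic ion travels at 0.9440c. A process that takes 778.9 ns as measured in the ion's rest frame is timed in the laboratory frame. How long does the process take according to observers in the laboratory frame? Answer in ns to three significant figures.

Δt = 2360 ns

γ = 1/√(1 − 0.9440²) = 1/√0.1089 = 3.031
The interval measured in the ion's rest frame is the proper time (both events occur at the same place in that frame); the lab-frame interval is Δt = γτ = 3.031 × 778.9 ns.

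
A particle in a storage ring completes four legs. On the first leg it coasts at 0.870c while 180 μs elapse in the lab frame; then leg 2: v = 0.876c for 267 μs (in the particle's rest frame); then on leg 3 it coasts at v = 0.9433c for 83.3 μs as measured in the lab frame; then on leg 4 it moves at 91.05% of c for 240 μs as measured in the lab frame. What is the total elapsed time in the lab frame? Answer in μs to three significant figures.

Leg 1: 180 μs is already measured in the lab frame.
Leg 2: γ = 1/√(1 − 0.876²) = 1/√0.2326 = 2.073; Δt_2 = 2.073 × 267 = 553.6 μs.
Leg 3: 83.3 μs is already measured in the lab frame.
Leg 4: 240 μs is already measured in the lab frame.
Total: 180.0 + 553.6 + 83.30 + 240.0 μs.

Δt = 1060 μs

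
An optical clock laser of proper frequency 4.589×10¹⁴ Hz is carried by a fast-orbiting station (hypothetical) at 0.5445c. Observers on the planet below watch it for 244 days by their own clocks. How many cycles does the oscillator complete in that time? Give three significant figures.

γ = 1/√(1 − 0.5445²) = 1/√0.7035 = 1.192
During 244 days of lab time, the oscillator's proper time advances by τ = Δt/γ = 244/1.192 = 204.7 days = 1.768×10⁷ s.
N = f × τ = 4.589×10¹⁴ × 1.768×10⁷ = 8.114×10²¹.

N = 8.11×10²¹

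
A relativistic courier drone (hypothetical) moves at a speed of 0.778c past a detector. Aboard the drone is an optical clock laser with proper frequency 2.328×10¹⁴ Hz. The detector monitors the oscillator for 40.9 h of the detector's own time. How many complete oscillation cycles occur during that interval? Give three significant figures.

γ = 1/√(1 − 0.778²) = 1/√0.3947 = 1.592
During 40.9 h of lab time, the oscillator's proper time advances by τ = Δt/γ = 40.9/1.592 = 25.70 h = 9.251×10⁴ s.
N = f × τ = 2.328×10¹⁴ × 9.251×10⁴ = 2.154×10¹⁹.

N = 2.15×10¹⁹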